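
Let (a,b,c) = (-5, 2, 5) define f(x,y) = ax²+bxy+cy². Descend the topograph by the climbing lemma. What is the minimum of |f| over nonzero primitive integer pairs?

river: ρ → (5,8,-2)
river: ρ → (-2,8,5)
river: ρ → (5,2,-5)
river: ρ → (-5,8,2)
river: ρ → (2,8,-5)
river: ρ → (-5,2,5)
closes: descent 0, river 6
min |a| on river = 2

2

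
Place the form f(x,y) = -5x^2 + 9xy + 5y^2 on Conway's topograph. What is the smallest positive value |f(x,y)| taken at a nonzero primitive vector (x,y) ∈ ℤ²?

river: ρ → (5,11,-3)
river: ρ → (-3,13,1)
river: ρ → (1,13,-3)
river: ρ → (-3,11,5)
river: ρ → (5,9,-5)
river: ρ → (-5,11,3)
river: ρ → (3,13,-1)
river: ρ → (-1,13,3)
river: ρ → (3,11,-5)
river: ρ → (-5,9,5)
closes: descent 0, river 10
min |a| on river = 1

1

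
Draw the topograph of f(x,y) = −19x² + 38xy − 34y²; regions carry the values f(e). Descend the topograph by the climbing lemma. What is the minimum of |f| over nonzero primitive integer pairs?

translate: b→0 (≡-38 mod 38), so (19,-38,34)→(19,0,15)
flip: (19,0,15)→(15,0,19)
reduced (well bottom): (15,0,19) with a≤c, −a<b≤a
well minimum |f| = |-15| = 15 (negative-definite)

15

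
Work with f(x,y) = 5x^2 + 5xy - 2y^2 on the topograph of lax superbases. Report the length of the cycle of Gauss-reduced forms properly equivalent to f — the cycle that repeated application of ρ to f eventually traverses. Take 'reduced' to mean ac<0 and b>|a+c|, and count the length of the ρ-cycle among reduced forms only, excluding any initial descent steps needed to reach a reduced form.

D = 65, ⌊√D⌋ = 8
river: ρ → (-2,7,2)
river: ρ → (2,5,-5)
river: ρ → (-5,5,2)
river: ρ → (2,7,-2)
river: ρ → (-2,5,5)
river: ρ → (5,5,-2)
ρ-cycle length = 6 (tail of 0 descent steps not counted)

6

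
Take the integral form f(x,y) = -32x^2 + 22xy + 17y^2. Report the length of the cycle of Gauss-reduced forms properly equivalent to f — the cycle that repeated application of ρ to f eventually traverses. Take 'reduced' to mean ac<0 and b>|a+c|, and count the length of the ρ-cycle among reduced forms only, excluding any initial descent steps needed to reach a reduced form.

D = 2660, ⌊√D⌋ = 51
river: ρ → (17,46,-8)
river: ρ → (-8,50,5)
river: ρ → (5,50,-8)
river: ρ → (-8,46,17)
river: ρ → (17,22,-32)
river: ρ → (-32,42,7)
river: ρ → (7,42,-32)
river: ρ → (-32,22,17)
ρ-cycle length = 8 (tail of 0 descent steps not counted)

8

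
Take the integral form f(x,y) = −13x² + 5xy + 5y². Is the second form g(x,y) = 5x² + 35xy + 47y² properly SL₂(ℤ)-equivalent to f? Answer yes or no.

D₁ = 285, D₂ = 285
river cycle of f (length 2): (5, 15, -3), (-3, 15, 5)
river cycle of g (length 2): (5, 15, -3), (-3, 15, 5)
cycles coincide ⇒ equivalent

yes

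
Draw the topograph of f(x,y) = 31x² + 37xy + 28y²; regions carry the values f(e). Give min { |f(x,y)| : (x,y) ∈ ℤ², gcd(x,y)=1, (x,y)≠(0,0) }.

translate: b→-25 (≡37 mod 62), so (31,37,28)→(31,-25,22)
flip: (31,-25,22)→(22,25,31)
translate: b→-19 (≡25 mod 44), so (22,25,31)→(22,-19,28)
reduced (well bottom): (22,-19,28) with a≤c, −a<b≤a
well minimum = a = 22

22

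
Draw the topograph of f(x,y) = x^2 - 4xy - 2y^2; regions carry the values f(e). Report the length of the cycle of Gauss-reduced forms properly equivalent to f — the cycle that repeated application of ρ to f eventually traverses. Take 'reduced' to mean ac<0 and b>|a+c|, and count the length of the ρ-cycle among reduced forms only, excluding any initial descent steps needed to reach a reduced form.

D = 24, ⌊√D⌋ = 4
descent: ρ → (-2,4,1)  [lands on river]
river: ρ → (1,4,-2)
ρ-cycle length = 2 (tail of 1 descent step not counted)

2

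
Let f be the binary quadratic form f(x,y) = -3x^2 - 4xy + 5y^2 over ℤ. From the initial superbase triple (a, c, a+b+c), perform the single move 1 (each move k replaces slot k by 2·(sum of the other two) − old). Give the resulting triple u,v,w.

start (-3,5,-2) = (f(1,0),f(0,1),f(1,1))
replace slot 1: 2·(5+(-2)) − (-3) = 9 → (9,5,-2)

9,5,-2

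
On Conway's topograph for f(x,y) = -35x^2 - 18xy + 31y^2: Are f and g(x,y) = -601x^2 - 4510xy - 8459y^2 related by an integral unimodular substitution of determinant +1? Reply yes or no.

D₁ = 4664, D₂ = 4664
river cycle of f (length 20): (31, 18, -35), (-35, 52, 14), (14, 60, -19), (-19, 54, 23), (23, 38, -35), (-35, 32, 26), (26, 20, -41), (-41, 62, 5), (5, 68, -2), (-2, 68, 5), … (10 more)
river cycle of g (length 20): (-35, 52, 14), (14, 60, -19), (-19, 54, 23), (23, 38, -35), (-35, 32, 26), (26, 20, -41), (-41, 62, 5), (5, 68, -2), (-2, 68, 5), (5, 62, -41), … (10 more)
cycles coincide ⇒ equivalent

yes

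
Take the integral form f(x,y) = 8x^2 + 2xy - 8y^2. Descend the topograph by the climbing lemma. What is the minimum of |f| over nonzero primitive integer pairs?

river: ρ → (-8,14,2)
river: ρ → (2,14,-8)
river: ρ → (-8,2,8)
river: ρ → (8,14,-2)
river: ρ → (-2,14,8)
river: ρ → (8,2,-8)
closes: descent 0, river 6
min |a| on river = 2

2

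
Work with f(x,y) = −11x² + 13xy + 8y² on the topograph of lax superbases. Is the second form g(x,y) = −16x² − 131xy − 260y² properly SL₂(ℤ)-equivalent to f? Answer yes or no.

D₁ = 521, D₂ = 521
river cycle of f (length 34): (8, 19, -5), (-5, 21, 4), (4, 19, -10), (-10, 21, 2), (2, 19, -20), (-20, 21, 1), (1, 21, -20), (-20, 19, 2), (2, 21, -10), (-10, 19, 4), … (24 more)
river cycle of g (length 34): (8, 19, -5), (-5, 21, 4), (4, 19, -10), (-10, 21, 2), (2, 19, -20), (-20, 21, 1), (1, 21, -20), (-20, 19, 2), (2, 21, -10), (-10, 19, 4), … (24 more)
cycles coincide ⇒ equivalent

yes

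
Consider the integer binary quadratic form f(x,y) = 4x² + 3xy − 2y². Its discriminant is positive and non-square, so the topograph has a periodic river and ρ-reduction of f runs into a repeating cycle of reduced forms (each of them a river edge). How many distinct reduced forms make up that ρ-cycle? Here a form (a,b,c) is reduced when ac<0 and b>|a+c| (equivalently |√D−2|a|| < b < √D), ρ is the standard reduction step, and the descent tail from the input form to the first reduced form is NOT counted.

D = 41, ⌊√D⌋ = 6
river: ρ → (-2,5,2)
river: ρ → (2,3,-4)
river: ρ → (-4,5,1)
river: ρ → (1,5,-4)
river: ρ → (-4,3,2)
river: ρ → (2,5,-2)
river: ρ → (-2,3,4)
river: ρ → (4,5,-1)
river: ρ → (-1,5,4)
river: ρ → (4,3,-2)
ρ-cycle length = 10 (tail of 0 descent steps not counted)

10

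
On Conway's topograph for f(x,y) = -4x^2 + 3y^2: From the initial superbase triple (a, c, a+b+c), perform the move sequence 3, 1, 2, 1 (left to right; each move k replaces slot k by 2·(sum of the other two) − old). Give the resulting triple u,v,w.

start (-4,3,-1) = (f(1,0),f(0,1),f(1,1))
replace slot 3: 2·((-4)+3) − (-1) = -1 → (-4,3,-1)
replace slot 1: 2·(3+(-1)) − (-4) = 8 → (8,3,-1)
replace slot 2: 2·(8+(-1)) − 3 = 11 → (8,11,-1)
replace slot 1: 2·(11+(-1)) − 8 = 12 → (12,11,-1)

12,11,-1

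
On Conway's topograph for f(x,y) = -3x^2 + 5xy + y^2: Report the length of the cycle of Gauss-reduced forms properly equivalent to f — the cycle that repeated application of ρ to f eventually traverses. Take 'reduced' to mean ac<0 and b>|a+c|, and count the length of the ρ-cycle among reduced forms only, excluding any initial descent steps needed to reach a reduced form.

D = 37, ⌊√D⌋ = 6
river: ρ → (1,5,-3)
river: ρ → (-3,1,3)
river: ρ → (3,5,-1)
river: ρ → (-1,5,3)
river: ρ → (3,1,-3)
river: ρ → (-3,5,1)
ρ-cycle length = 6 (tail of 0 descent steps not counted)

6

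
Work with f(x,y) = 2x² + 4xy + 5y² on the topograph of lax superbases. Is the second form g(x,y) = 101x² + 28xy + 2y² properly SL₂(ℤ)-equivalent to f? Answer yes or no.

D₁ = -24, D₂ = -24
f: translate: b→0 (≡4 mod 4), so (2,4,5)→(2,0,3)
f: reduced (well bottom): (2,0,3) with a≤c, −a<b≤a
g: flip: (101,28,2)→(2,-28,101)
g: translate: b→0 (≡-28 mod 4), so (2,-28,101)→(2,0,3)
g: reduced (well bottom): (2,0,3) with a≤c, −a<b≤a
reduced forms (2, 0, 3) vs (2, 0, 3) ⇒ equivalent

yes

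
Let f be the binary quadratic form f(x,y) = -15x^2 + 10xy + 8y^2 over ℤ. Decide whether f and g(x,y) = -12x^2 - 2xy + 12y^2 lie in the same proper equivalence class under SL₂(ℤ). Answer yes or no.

D₁ = 580, D₂ = 580
river cycle of f (length 6): (8, 22, -3), (-3, 20, 15), (15, 10, -8), (-8, 22, 3), (3, 20, -15), (-15, 10, 8)
river cycle of g (length 6): (12, 2, -12), (-12, 22, 2), (2, 22, -12), (-12, 2, 12), (12, 22, -2), (-2, 22, 12)
cycles differ ⇒ inequivalent

no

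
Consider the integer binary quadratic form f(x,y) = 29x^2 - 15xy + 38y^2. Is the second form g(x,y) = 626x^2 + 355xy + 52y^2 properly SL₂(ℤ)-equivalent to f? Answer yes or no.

D₁ = -4183, D₂ = -4183
f: reduced (well bottom): (29,-15,38) with a≤c, −a<b≤a
g: flip: (626,355,52)→(52,-355,626)
g: translate: b→-43 (≡-355 mod 104), so (52,-355,626)→(52,-43,29)
g: flip: (52,-43,29)→(29,43,52)
g: translate: b→-15 (≡43 mod 58), so (29,43,52)→(29,-15,38)
g: reduced (well bottom): (29,-15,38) with a≤c, −a<b≤a
reduced forms (29, -15, 38) vs (29, -15, 38) ⇒ equivalent

yes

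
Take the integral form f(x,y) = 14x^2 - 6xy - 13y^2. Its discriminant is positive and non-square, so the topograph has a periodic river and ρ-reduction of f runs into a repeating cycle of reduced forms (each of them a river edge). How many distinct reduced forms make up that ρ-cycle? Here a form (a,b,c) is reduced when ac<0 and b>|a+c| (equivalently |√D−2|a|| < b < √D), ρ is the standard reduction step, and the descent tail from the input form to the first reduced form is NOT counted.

D = 764, ⌊√D⌋ = 27
descent: ρ → (-13,6,14)  [lands on river]
river: ρ → (14,22,-5)
river: ρ → (-5,18,22)
river: ρ → (22,26,-1)
river: ρ → (-1,26,22)
river: ρ → (22,18,-5)
river: ρ → (-5,22,14)
river: ρ → (14,6,-13)
river: ρ → (-13,20,7)
river: ρ → (7,22,-10)
river: ρ → (-10,18,11)
river: ρ → (11,26,-2)
river: ρ → (-2,26,11)
river: ρ → (11,18,-10)
river: ρ → (-10,22,7)
river: ρ → (7,20,-13)
ρ-cycle length = 16 (tail of 1 descent step not counted)

16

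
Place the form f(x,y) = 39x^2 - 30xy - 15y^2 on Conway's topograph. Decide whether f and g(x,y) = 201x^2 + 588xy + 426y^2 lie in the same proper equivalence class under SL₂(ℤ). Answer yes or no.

D₁ = 3240, D₂ = 3240
river cycle of f (length 4): (-15, 30, 39), (39, 48, -6), (-6, 48, 39), (39, 30, -15)
river cycle of g (length 4): (39, 48, -6), (-6, 48, 39), (39, 30, -15), (-15, 30, 39)
cycles coincide ⇒ equivalent

yes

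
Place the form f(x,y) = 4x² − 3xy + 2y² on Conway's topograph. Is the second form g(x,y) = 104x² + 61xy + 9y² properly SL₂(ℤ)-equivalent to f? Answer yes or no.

D₁ = -23, D₂ = -23
f: flip: (4,-3,2)→(2,3,4)
f: translate: b→-1 (≡3 mod 4), so (2,3,4)→(2,-1,3)
f: reduced (well bottom): (2,-1,3) with a≤c, −a<b≤a
g: flip: (104,61,9)→(9,-61,104)
g: translate: b→-7 (≡-61 mod 18), so (9,-61,104)→(9,-7,2)
g: flip: (9,-7,2)→(2,7,9)
g: translate: b→-1 (≡7 mod 4), so (2,7,9)→(2,-1,3)
g: reduced (well bottom): (2,-1,3) with a≤c, −a<b≤a
reduced forms (2, -1, 3) vs (2, -1, 3) ⇒ equivalent

yes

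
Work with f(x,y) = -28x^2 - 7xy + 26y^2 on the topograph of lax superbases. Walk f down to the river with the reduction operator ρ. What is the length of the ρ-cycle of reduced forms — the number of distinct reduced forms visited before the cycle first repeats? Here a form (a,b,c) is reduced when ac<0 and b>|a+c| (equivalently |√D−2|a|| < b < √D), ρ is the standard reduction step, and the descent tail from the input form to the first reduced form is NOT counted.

D = 2961, ⌊√D⌋ = 54
descent: ρ → (26,7,-28)  [lands on river]
river: ρ → (-28,49,5)
river: ρ → (5,51,-18)
river: ρ → (-18,21,35)
river: ρ → (35,49,-4)
river: ρ → (-4,47,47)
river: ρ → (47,47,-4)
river: ρ → (-4,49,35)
river: ρ → (35,21,-18)
river: ρ → (-18,51,5)
river: ρ → (5,49,-28)
river: ρ → (-28,7,26)
river: ρ → (26,45,-9)
river: ρ → (-9,45,26)
ρ-cycle length = 14 (tail of 1 descent step not counted)

14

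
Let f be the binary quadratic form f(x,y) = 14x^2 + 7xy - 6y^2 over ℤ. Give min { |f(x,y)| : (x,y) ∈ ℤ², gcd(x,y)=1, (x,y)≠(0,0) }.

descent: ρ → (-6,17,4)  [lands on river]
river: ρ → (4,15,-10)
river: ρ → (-10,5,9)
river: ρ → (9,13,-6)
river: ρ → (-6,11,11)
river: ρ → (11,11,-6)
river: ρ → (-6,13,9)
river: ρ → (9,5,-10)
river: ρ → (-10,15,4)
river: ρ → (4,17,-6)
river: ρ → (-6,19,1)
river: ρ → (1,19,-6)
closes: descent 1, river 12
min |a| on river = 1

1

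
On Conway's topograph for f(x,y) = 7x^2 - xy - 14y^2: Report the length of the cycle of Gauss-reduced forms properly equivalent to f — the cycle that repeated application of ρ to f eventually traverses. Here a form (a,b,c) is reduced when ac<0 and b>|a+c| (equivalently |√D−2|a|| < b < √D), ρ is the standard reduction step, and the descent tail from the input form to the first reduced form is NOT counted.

D = 393, ⌊√D⌋ = 19
descent: ρ → (-14,1,7)
descent: ρ → (7,13,-8)  [lands on river]
river: ρ → (-8,19,1)
river: ρ → (1,19,-8)
river: ρ → (-8,13,7)
river: ρ → (7,15,-6)
river: ρ → (-6,9,13)
river: ρ → (13,17,-2)
river: ρ → (-2,19,4)
river: ρ → (4,13,-14)
river: ρ → (-14,15,3)
river: ρ → (3,15,-14)
river: ρ → (-14,13,4)
river: ρ → (4,19,-2)
river: ρ → (-2,17,13)
river: ρ → (13,9,-6)
river: ρ → (-6,15,7)
ρ-cycle length = 16 (tail of 2 descent steps not counted)

16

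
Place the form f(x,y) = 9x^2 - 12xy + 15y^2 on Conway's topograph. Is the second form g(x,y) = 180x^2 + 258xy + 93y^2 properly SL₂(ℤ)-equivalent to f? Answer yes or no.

D₁ = -396, D₂ = -396
f: translate: b→6 (≡-12 mod 18), so (9,-12,15)→(9,6,12)
f: reduced (well bottom): (9,6,12) with a≤c, −a<b≤a
g: translate: b→-102 (≡258 mod 360), so (180,258,93)→(180,-102,15)
g: flip: (180,-102,15)→(15,102,180)
g: translate: b→12 (≡102 mod 30), so (15,102,180)→(15,12,9)
g: flip: (15,12,9)→(9,-12,15)
g: translate: b→6 (≡-12 mod 18), so (9,-12,15)→(9,6,12)
g: reduced (well bottom): (9,6,12) with a≤c, −a<b≤a
reduced forms (9, 6, 12) vs (9, 6, 12) ⇒ equivalent

yes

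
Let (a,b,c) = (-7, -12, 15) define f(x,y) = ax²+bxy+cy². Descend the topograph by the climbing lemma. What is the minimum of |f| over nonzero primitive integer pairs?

descent: ρ → (15,12,-7)  [lands on river]
river: ρ → (-7,16,11)
river: ρ → (11,6,-12)
river: ρ → (-12,18,5)
river: ρ → (5,22,-4)
river: ρ → (-4,18,15)
closes: descent 1, river 6
min |a| on river = 4

4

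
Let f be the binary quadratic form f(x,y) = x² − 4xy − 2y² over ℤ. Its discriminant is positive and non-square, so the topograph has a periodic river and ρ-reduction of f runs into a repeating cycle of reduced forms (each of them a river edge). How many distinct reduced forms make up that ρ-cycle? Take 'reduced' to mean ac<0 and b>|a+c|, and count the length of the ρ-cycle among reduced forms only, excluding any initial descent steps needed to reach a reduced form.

D = 24, ⌊√D⌋ = 4
descent: ρ → (-2,4,1)  [lands on river]
river: ρ → (1,4,-2)
ρ-cycle length = 2 (tail of 1 descent step not counted)

2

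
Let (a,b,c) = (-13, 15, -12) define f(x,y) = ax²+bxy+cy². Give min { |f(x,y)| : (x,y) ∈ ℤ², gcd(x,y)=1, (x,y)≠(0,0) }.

translate: b→11 (≡-15 mod 26), so (13,-15,12)→(13,11,10)
flip: (13,11,10)→(10,-11,13)
translate: b→9 (≡-11 mod 20), so (10,-11,13)→(10,9,12)
reduced (well bottom): (10,9,12) with a≤c, −a<b≤a
well minimum |f| = |-10| = 10 (negative-definite)

10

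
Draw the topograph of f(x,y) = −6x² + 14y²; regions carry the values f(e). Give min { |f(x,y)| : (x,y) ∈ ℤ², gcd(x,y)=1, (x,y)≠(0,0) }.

descent: ρ → (14,0,-6)
descent: ρ → (-6,12,8)  [lands on river]
river: ρ → (8,4,-10)
river: ρ → (-10,16,2)
river: ρ → (2,16,-10)
river: ρ → (-10,4,8)
river: ρ → (8,12,-6)
closes: descent 2, river 6
min |a| on river = 2

2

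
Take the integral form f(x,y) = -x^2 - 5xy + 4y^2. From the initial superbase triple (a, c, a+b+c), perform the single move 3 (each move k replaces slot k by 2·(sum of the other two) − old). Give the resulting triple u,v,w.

start (-1,4,-2) = (f(1,0),f(0,1),f(1,1))
replace slot 3: 2·((-1)+4) − (-2) = 8 → (-1,4,8)

-1,4,8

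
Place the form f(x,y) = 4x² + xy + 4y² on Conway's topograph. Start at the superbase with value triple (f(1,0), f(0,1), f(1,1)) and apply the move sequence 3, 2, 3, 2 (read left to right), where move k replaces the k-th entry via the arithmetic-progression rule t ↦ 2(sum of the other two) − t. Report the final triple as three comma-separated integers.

start (4,4,9) = (f(1,0),f(0,1),f(1,1))
replace slot 3: 2·(4+4) − 9 = 7 → (4,4,7)
replace slot 2: 2·(4+7) − 4 = 18 → (4,18,7)
replace slot 3: 2·(4+18) − 7 = 37 → (4,18,37)
replace slot 2: 2·(4+37) − 18 = 64 → (4,64,37)

4,64,37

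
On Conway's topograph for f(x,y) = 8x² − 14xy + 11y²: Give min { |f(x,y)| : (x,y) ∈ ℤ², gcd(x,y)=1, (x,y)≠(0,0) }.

translate: b→2 (≡-14 mod 16), so (8,-14,11)→(8,2,5)
flip: (8,2,5)→(5,-2,8)
reduced (well bottom): (5,-2,8) with a≤c, −a<b≤a
well minimum = a = 5

5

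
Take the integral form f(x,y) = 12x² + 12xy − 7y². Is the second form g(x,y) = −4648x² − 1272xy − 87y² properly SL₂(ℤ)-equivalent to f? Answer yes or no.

D₁ = 480, D₂ = 480
river cycle of f (length 4): (-7, 16, 8), (8, 16, -7), (-7, 12, 12), (12, 12, -7)
river cycle of g (length 4): (-7, 16, 8), (8, 16, -7), (-7, 12, 12), (12, 12, -7)
cycles coincide ⇒ equivalent

yes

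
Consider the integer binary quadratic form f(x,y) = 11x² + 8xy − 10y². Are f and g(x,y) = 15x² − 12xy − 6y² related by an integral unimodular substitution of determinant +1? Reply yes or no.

D₁ = 504, D₂ = 504
river cycle of f (length 10): (-10, 12, 9), (9, 6, -13), (-13, 20, 2), (2, 20, -13), (-13, 6, 9), (9, 12, -10), (-10, 8, 11), (11, 14, -7), (-7, 14, 11), (11, 8, -10)
river cycle of g (length 4): (-6, 12, 15), (15, 18, -3), (-3, 18, 15), (15, 12, -6)
cycles differ ⇒ inequivalent

no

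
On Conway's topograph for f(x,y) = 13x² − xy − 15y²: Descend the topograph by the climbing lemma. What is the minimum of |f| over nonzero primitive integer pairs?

descent: ρ → (-15,1,13)
descent: ρ → (13,25,-3)  [lands on river]
river: ρ → (-3,23,21)
river: ρ → (21,19,-5)
river: ρ → (-5,21,17)
river: ρ → (17,13,-9)
river: ρ → (-9,23,7)
river: ρ → (7,19,-15)
river: ρ → (-15,11,11)
river: ρ → (11,11,-15)
river: ρ → (-15,19,7)
river: ρ → (7,23,-9)
river: ρ → (-9,13,17)
river: ρ → (17,21,-5)
river: ρ → (-5,19,21)
river: ρ → (21,23,-3)
river: ρ → (-3,25,13)
river: ρ → (13,27,-1)
river: ρ → (-1,27,13)
closes: descent 2, river 18
min |a| on river = 1

1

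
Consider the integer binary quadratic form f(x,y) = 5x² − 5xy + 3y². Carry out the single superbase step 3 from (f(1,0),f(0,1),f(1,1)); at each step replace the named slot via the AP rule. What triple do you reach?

start (5,3,3) = (f(1,0),f(0,1),f(1,1))
replace slot 3: 2·(5+3) − 3 = 13 → (5,3,13)

5,3,13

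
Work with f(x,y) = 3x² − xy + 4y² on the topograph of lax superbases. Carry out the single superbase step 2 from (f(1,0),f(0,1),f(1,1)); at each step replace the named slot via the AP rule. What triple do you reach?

start (3,4,6) = (f(1,0),f(0,1),f(1,1))
replace slot 2: 2·(3+6) − 4 = 14 → (3,14,6)

3,14,6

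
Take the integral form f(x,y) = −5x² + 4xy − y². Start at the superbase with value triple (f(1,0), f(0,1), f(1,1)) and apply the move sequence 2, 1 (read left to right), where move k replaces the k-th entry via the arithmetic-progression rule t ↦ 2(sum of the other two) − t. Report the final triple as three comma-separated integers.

start (-5,-1,-2) = (f(1,0),f(0,1),f(1,1))
replace slot 2: 2·((-5)+(-2)) − (-1) = -13 → (-5,-13,-2)
replace slot 1: 2·((-13)+(-2)) − (-5) = -25 → (-25,-13,-2)

-25,-13,-2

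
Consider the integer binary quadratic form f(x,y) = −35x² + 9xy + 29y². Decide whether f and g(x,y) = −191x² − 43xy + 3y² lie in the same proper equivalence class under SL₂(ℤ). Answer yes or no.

D₁ = 4141, D₂ = 4141
river cycle of f (length 42): (29, 49, -15), (-15, 41, 41), (41, 41, -15), (-15, 49, 29), (29, 9, -35), (-35, 61, 3), (3, 59, -55), (-55, 51, 7), (7, 61, -15), (-15, 59, 11), … (32 more)
river cycle of g (length 42): (3, 61, -35), (-35, 9, 29), (29, 49, -15), (-15, 41, 41), (41, 41, -15), (-15, 49, 29), (29, 9, -35), (-35, 61, 3), (3, 59, -55), (-55, 51, 7), … (32 more)
cycles coincide ⇒ equivalent

yes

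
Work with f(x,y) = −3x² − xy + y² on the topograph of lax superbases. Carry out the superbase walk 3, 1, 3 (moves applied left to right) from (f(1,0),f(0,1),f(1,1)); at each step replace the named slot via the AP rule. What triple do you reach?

start (-3,1,-3) = (f(1,0),f(0,1),f(1,1))
replace slot 3: 2·((-3)+1) − (-3) = -1 → (-3,1,-1)
replace slot 1: 2·(1+(-1)) − (-3) = 3 → (3,1,-1)
replace slot 3: 2·(3+1) − (-1) = 9 → (3,1,9)

3,1,9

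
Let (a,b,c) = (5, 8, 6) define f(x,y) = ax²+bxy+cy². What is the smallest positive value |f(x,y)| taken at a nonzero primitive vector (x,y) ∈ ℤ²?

translate: b→-2 (≡8 mod 10), so (5,8,6)→(5,-2,3)
flip: (5,-2,3)→(3,2,5)
reduced (well bottom): (3,2,5) with a≤c, −a<b≤a
well minimum = a = 3

3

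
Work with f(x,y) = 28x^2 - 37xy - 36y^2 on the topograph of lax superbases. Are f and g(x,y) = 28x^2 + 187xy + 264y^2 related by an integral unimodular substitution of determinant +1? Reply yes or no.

D₁ = 5401, D₂ = 5401
river cycle of f (length 120): (-36, 37, 28), (28, 19, -45), (-45, 71, 2), (2, 73, -9), (-9, 71, 10), (10, 69, -16), (-16, 59, 30), (30, 61, -14), (-14, 51, 50), (50, 49, -15), … (110 more)
river cycle of g (length 120): (28, 19, -45), (-45, 71, 2), (2, 73, -9), (-9, 71, 10), (10, 69, -16), (-16, 59, 30), (30, 61, -14), (-14, 51, 50), (50, 49, -15), (-15, 71, 6), … (110 more)
cycles coincide ⇒ equivalent

yes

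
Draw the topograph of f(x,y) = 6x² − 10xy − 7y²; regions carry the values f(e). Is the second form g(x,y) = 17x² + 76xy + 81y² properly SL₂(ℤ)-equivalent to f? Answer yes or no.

D₁ = 268, D₂ = 268
river cycle of f (length 10): (-7, 10, 6), (6, 14, -3), (-3, 16, 1), (1, 16, -3), (-3, 14, 6), (6, 10, -7), (-7, 4, 9), (9, 14, -2), (-2, 14, 9), (9, 4, -7)
river cycle of g (length 10): (-3, 16, 1), (1, 16, -3), (-3, 14, 6), (6, 10, -7), (-7, 4, 9), (9, 14, -2), (-2, 14, 9), (9, 4, -7), (-7, 10, 6), (6, 14, -3)
cycles coincide ⇒ equivalent

yes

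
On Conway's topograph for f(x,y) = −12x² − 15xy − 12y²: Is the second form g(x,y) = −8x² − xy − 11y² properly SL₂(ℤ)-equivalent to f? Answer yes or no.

D₁ = -351, D₂ = -351
f is negative-definite; reduce −f:
−f: translate: b→-9 (≡15 mod 24), so (12,15,12)→(12,-9,9)
−f: flip: (12,-9,9)→(9,9,12)
−f: reduced (well bottom): (9,9,12) with a≤c, −a<b≤a
flip sign back: reduced form of f is (-9,-9,-12)
g is negative-definite; reduce −g:
−g: reduced (well bottom): (8,1,11) with a≤c, −a<b≤a
flip sign back: reduced form of g is (-8,-1,-11)
reduced forms (-9, -9, -12) vs (-8, -1, -11) ⇒ inequivalent

no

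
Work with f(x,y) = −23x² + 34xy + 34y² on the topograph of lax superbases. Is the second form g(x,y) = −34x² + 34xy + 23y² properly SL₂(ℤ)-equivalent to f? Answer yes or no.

D₁ = 4284, D₂ = 4284
river cycle of f (length 10): (34, 34, -23), (-23, 58, 10), (10, 62, -11), (-11, 48, 45), (45, 42, -14), (-14, 42, 45), (45, 48, -11), (-11, 62, 10), (10, 58, -23), (-23, 34, 34)
river cycle of g (length 10): (23, 58, -10), (-10, 62, 11), (11, 48, -45), (-45, 42, 14), (14, 42, -45), (-45, 48, 11), (11, 62, -10), (-10, 58, 23), (23, 34, -34), (-34, 34, 23)
cycles differ ⇒ inequivalent

no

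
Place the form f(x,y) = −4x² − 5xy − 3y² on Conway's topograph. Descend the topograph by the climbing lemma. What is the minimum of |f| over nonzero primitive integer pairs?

translate: b→-3 (≡5 mod 8), so (4,5,3)→(4,-3,2)
flip: (4,-3,2)→(2,3,4)
translate: b→-1 (≡3 mod 4), so (2,3,4)→(2,-1,3)
reduced (well bottom): (2,-1,3) with a≤c, −a<b≤a
well minimum |f| = |-2| = 2 (negative-definite)

2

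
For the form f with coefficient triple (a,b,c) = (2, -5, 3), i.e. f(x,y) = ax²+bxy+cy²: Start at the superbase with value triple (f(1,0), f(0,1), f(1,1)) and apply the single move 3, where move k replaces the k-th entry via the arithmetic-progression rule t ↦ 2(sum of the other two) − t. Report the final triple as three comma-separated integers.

start (2,3,0) = (f(1,0),f(0,1),f(1,1))
replace slot 3: 2·(2+3) − 0 = 10 → (2,3,10)

2,3,10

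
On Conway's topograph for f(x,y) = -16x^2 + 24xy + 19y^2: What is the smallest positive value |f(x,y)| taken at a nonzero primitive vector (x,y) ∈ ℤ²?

river: ρ → (19,14,-21)
river: ρ → (-21,28,12)
river: ρ → (12,20,-29)
river: ρ → (-29,38,3)
river: ρ → (3,40,-16)
river: ρ → (-16,24,19)
closes: descent 0, river 6
min |a| on river = 3

3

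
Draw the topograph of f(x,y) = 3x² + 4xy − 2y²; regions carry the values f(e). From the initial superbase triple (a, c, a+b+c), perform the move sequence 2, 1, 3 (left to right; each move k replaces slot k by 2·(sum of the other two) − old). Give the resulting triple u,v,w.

start (3,-2,5) = (f(1,0),f(0,1),f(1,1))
replace slot 2: 2·(3+5) − (-2) = 18 → (3,18,5)
replace slot 1: 2·(18+5) − 3 = 43 → (43,18,5)
replace slot 3: 2·(43+18) − 5 = 117 → (43,18,117)

43,18,117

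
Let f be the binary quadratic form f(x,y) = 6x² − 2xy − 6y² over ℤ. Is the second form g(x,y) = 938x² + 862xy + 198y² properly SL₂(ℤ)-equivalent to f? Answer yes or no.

D₁ = 148, D₂ = 148
river cycle of f (length 6): (-6, 2, 6), (6, 10, -2), (-2, 10, 6), (6, 2, -6), (-6, 10, 2), (2, 10, -6)
river cycle of g (length 6): (6, 10, -2), (-2, 10, 6), (6, 2, -6), (-6, 10, 2), (2, 10, -6), (-6, 2, 6)
cycles coincide ⇒ equivalent

yes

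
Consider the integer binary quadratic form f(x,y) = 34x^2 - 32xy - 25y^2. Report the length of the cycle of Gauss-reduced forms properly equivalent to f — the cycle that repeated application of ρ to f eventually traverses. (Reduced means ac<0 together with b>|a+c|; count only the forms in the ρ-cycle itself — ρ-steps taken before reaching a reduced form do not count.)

D = 4424, ⌊√D⌋ = 66
descent: ρ → (-25,32,34)  [lands on river]
river: ρ → (34,36,-23)
river: ρ → (-23,56,14)
river: ρ → (14,56,-23)
river: ρ → (-23,36,34)
river: ρ → (34,32,-25)
river: ρ → (-25,18,41)
river: ρ → (41,64,-2)
river: ρ → (-2,64,41)
river: ρ → (41,18,-25)
ρ-cycle length = 10 (tail of 1 descent step not counted)

10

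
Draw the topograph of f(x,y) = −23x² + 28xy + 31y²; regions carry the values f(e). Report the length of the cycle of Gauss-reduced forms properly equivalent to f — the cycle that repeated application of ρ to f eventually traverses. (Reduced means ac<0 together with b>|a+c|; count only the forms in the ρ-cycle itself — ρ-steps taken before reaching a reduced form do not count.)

D = 3636, ⌊√D⌋ = 60
river: ρ → (31,34,-20)
river: ρ → (-20,46,19)
river: ρ → (19,30,-36)
river: ρ → (-36,42,13)
river: ρ → (13,36,-45)
river: ρ → (-45,54,4)
river: ρ → (4,58,-17)
river: ρ → (-17,44,25)
river: ρ → (25,56,-5)
river: ρ → (-5,54,36)
river: ρ → (36,18,-23)
river: ρ → (-23,28,31)
ρ-cycle length = 12 (tail of 0 descent steps not counted)

12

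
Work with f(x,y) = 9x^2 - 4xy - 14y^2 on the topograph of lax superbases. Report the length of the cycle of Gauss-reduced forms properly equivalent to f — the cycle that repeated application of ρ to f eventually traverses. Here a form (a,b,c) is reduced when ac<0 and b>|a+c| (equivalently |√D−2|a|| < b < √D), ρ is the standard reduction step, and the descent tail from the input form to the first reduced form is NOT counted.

D = 520, ⌊√D⌋ = 22
descent: ρ → (-14,4,9)
descent: ρ → (9,14,-9)  [lands on river]
river: ρ → (-9,22,1)
river: ρ → (1,22,-9)
river: ρ → (-9,14,9)
river: ρ → (9,22,-1)
river: ρ → (-1,22,9)
ρ-cycle length = 6 (tail of 2 descent steps not counted)

6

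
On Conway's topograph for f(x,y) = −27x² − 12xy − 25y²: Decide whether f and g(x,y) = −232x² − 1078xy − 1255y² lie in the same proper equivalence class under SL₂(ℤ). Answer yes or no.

D₁ = -2556, D₂ = -2556
f is negative-definite; reduce −f:
−f: flip: (27,12,25)→(25,-12,27)
−f: reduced (well bottom): (25,-12,27) with a≤c, −a<b≤a
flip sign back: reduced form of f is (-25,12,-27)
g is negative-definite; reduce −g:
−g: translate: b→150 (≡1078 mod 464), so (232,1078,1255)→(232,150,27)
−g: flip: (232,150,27)→(27,-150,232)
−g: translate: b→12 (≡-150 mod 54), so (27,-150,232)→(27,12,25)
−g: flip: (27,12,25)→(25,-12,27)
−g: reduced (well bottom): (25,-12,27) with a≤c, −a<b≤a
flip sign back: reduced form of g is (-25,12,-27)
reduced forms (-25, 12, -27) vs (-25, 12, -27) ⇒ equivalent

yes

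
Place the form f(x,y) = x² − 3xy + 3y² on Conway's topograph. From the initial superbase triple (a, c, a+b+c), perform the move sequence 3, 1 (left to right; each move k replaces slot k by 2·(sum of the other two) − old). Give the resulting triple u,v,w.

start (1,3,1) = (f(1,0),f(0,1),f(1,1))
replace slot 3: 2·(1+3) − 1 = 7 → (1,3,7)
replace slot 1: 2·(3+7) − 1 = 19 → (19,3,7)

19,3,7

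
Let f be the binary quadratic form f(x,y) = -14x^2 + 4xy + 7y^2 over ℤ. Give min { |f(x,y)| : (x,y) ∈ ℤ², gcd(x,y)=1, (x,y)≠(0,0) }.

descent: ρ → (7,10,-11)  [lands on river]
river: ρ → (-11,12,6)
river: ρ → (6,12,-11)
river: ρ → (-11,10,7)
river: ρ → (7,18,-3)
river: ρ → (-3,18,7)
closes: descent 1, river 6
min |a| on river = 3

3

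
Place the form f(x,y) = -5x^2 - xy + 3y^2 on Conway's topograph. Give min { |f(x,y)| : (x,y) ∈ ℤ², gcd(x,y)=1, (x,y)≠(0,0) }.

descent: ρ → (3,7,-1)  [lands on river]
river: ρ → (-1,7,3)
river: ρ → (3,5,-3)
river: ρ → (-3,7,1)
river: ρ → (1,7,-3)
river: ρ → (-3,5,3)
closes: descent 1, river 6
min |a| on river = 1

1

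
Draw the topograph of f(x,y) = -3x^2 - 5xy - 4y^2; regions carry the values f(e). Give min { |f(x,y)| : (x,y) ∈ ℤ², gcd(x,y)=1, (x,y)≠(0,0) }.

translate: b→-1 (≡5 mod 6), so (3,5,4)→(3,-1,2)
flip: (3,-1,2)→(2,1,3)
reduced (well bottom): (2,1,3) with a≤c, −a<b≤a
well minimum |f| = |-2| = 2 (negative-definite)

2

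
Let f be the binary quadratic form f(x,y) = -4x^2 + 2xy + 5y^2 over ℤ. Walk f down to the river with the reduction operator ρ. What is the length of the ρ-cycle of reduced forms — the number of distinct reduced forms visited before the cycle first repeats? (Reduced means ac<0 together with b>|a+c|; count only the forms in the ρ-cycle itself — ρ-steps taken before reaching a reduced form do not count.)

D = 84, ⌊√D⌋ = 9
river: ρ → (5,8,-1)
river: ρ → (-1,8,5)
river: ρ → (5,2,-4)
river: ρ → (-4,6,3)
river: ρ → (3,6,-4)
river: ρ → (-4,2,5)
ρ-cycle length = 6 (tail of 0 descent steps not counted)

6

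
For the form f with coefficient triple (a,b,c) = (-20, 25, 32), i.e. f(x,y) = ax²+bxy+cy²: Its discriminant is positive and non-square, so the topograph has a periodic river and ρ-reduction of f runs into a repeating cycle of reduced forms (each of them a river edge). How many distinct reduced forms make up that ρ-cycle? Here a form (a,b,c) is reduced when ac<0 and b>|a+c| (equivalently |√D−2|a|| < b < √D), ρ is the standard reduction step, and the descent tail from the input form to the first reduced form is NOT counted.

D = 3185, ⌊√D⌋ = 56
river: ρ → (32,39,-13)
river: ρ → (-13,39,32)
river: ρ → (32,25,-20)
river: ρ → (-20,55,2)
river: ρ → (2,53,-47)
river: ρ → (-47,41,8)
river: ρ → (8,55,-5)
river: ρ → (-5,55,8)
river: ρ → (8,41,-47)
river: ρ → (-47,53,2)
river: ρ → (2,55,-20)
river: ρ → (-20,25,32)
ρ-cycle length = 12 (tail of 0 descent steps not counted)

12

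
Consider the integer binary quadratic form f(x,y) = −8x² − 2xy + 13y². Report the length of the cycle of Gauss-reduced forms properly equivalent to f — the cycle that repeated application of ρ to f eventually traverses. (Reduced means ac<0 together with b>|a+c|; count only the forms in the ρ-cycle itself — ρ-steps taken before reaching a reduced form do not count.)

D = 420, ⌊√D⌋ = 20
descent: ρ → (13,2,-8)
descent: ρ → (-8,14,7)  [lands on river]
river: ρ → (7,14,-8)
river: ρ → (-8,18,3)
river: ρ → (3,18,-8)
ρ-cycle length = 4 (tail of 2 descent steps not counted)

4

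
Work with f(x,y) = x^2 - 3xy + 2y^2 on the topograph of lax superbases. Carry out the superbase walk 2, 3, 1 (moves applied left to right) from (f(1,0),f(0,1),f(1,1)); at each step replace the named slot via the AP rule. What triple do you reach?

start (1,2,0) = (f(1,0),f(0,1),f(1,1))
replace slot 2: 2·(1+0) − 2 = 0 → (1,0,0)
replace slot 3: 2·(1+0) − 0 = 2 → (1,0,2)
replace slot 1: 2·(0+2) − 1 = 3 → (3,0,2)

3,0,2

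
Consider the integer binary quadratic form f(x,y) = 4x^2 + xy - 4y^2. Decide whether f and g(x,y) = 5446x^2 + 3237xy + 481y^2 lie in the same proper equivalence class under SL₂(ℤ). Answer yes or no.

D₁ = 65, D₂ = 65
river cycle of f (length 6): (-4, 7, 1), (1, 7, -4), (-4, 1, 4), (4, 7, -1), (-1, 7, 4), (4, 1, -4)
river cycle of g (length 6): (4, 1, -4), (-4, 7, 1), (1, 7, -4), (-4, 1, 4), (4, 7, -1), (-1, 7, 4)
cycles coincide ⇒ equivalent

yes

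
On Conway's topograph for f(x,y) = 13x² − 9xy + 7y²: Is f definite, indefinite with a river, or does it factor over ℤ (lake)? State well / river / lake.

D = b²−4ac = (-9)² − 4·13·7 = -283
D < 0 ⇒ definite ⇒ every region one sign ⇒ single well

well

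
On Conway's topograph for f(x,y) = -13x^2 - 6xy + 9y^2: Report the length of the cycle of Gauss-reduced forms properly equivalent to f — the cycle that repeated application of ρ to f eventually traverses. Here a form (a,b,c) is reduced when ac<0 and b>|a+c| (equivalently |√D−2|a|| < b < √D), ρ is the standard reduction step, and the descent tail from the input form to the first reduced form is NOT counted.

D = 504, ⌊√D⌋ = 22
descent: ρ → (9,6,-13)  [lands on river]
river: ρ → (-13,20,2)
river: ρ → (2,20,-13)
river: ρ → (-13,6,9)
river: ρ → (9,12,-10)
river: ρ → (-10,8,11)
river: ρ → (11,14,-7)
river: ρ → (-7,14,11)
river: ρ → (11,8,-10)
river: ρ → (-10,12,9)
ρ-cycle length = 10 (tail of 1 descent step not counted)

10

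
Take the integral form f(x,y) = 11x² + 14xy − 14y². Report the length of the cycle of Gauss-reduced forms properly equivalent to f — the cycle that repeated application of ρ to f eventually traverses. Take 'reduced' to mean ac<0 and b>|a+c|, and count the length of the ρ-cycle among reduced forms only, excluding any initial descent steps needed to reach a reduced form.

D = 812, ⌊√D⌋ = 28
river: ρ → (-14,14,11)
river: ρ → (11,8,-17)
river: ρ → (-17,26,2)
river: ρ → (2,26,-17)
river: ρ → (-17,8,11)
river: ρ → (11,14,-14)
ρ-cycle length = 6 (tail of 0 descent steps not counted)

6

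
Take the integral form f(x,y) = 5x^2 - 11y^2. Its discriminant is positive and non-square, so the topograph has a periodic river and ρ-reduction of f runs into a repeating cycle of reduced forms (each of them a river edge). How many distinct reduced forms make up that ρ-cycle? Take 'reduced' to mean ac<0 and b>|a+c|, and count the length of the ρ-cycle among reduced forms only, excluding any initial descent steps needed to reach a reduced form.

D = 220, ⌊√D⌋ = 14
descent: ρ → (-11,0,5)
descent: ρ → (5,10,-6)  [lands on river]
river: ρ → (-6,14,1)
river: ρ → (1,14,-6)
river: ρ → (-6,10,5)
ρ-cycle length = 4 (tail of 2 descent steps not counted)

4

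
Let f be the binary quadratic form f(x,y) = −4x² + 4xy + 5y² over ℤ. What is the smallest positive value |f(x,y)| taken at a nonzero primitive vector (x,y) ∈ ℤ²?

river: ρ → (5,6,-3)
river: ρ → (-3,6,5)
river: ρ → (5,4,-4)
river: ρ → (-4,4,5)
closes: descent 0, river 4
min |a| on river = 3

3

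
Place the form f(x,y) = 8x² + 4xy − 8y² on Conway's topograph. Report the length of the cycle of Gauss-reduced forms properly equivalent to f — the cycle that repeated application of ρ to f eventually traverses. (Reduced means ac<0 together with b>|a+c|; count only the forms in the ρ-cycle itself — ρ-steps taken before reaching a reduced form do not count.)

D = 272, ⌊√D⌋ = 16
river: ρ → (-8,12,4)
river: ρ → (4,12,-8)
river: ρ → (-8,4,8)
river: ρ → (8,12,-4)
river: ρ → (-4,12,8)
river: ρ → (8,4,-8)
ρ-cycle length = 6 (tail of 0 descent steps not counted)

6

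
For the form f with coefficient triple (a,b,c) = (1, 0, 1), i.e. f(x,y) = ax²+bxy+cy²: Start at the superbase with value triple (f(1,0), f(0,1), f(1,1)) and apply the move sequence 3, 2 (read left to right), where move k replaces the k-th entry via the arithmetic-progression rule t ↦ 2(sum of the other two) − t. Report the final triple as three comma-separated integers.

start (1,1,2) = (f(1,0),f(0,1),f(1,1))
replace slot 3: 2·(1+1) − 2 = 2 → (1,1,2)
replace slot 2: 2·(1+2) − 1 = 5 → (1,5,2)

1,5,2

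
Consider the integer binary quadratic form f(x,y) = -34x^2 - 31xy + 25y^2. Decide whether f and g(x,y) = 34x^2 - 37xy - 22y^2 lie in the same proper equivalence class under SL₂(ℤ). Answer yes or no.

D₁ = 4361, D₂ = 4361
river cycle of f (length 48): (25, 31, -34), (-34, 37, 22), (22, 51, -20), (-20, 29, 44), (44, 59, -5), (-5, 61, 32), (32, 3, -34), (-34, 65, 1), (1, 65, -34), (-34, 3, 32), … (38 more)
river cycle of g (length 48): (-22, 37, 34), (34, 31, -25), (-25, 19, 40), (40, 61, -4), (-4, 59, 55), (55, 51, -8), (-8, 61, 20), (20, 59, -11), (-11, 51, 40), (40, 29, -22), … (38 more)
cycles differ ⇒ inequivalent

no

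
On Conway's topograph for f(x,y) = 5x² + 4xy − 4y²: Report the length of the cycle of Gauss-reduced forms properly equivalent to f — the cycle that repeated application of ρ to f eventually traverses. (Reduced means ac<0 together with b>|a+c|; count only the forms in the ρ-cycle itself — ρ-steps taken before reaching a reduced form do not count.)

D = 96, ⌊√D⌋ = 9
river: ρ → (-4,4,5)
river: ρ → (5,6,-3)
river: ρ → (-3,6,5)
river: ρ → (5,4,-4)
ρ-cycle length = 4 (tail of 0 descent steps not counted)

4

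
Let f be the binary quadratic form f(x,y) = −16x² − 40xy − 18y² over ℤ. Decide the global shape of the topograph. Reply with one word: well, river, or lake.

D = b²−4ac = (-40)² − 4·(-16)·(-18) = 448
D > 0 non-square ⇒ indefinite ⇒ periodic river

river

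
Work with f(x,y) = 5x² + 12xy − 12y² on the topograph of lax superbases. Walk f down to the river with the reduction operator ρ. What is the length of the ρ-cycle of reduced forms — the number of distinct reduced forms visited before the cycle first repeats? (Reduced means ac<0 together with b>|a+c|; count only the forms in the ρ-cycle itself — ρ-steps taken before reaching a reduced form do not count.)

D = 384, ⌊√D⌋ = 19
river: ρ → (-12,12,5)
river: ρ → (5,18,-3)
river: ρ → (-3,18,5)
river: ρ → (5,12,-12)
ρ-cycle length = 4 (tail of 0 descent steps not counted)

4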